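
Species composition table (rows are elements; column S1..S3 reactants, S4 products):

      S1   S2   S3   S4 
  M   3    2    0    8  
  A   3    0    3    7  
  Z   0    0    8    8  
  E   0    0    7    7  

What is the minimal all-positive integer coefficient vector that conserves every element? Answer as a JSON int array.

Coefficients: [4, 6, 3, 3]

M: 4·3+6·2+3·0 = 24 | 3·8 = 24
A: 4·3+6·0+3·3 = 21 | 3·7 = 21
Z: 4·0+6·0+3·8 = 24 | 3·8 = 24
E: 4·0+6·0+3·7 = 21 | 3·7 = 21
gcd(4,6,3,3) = 1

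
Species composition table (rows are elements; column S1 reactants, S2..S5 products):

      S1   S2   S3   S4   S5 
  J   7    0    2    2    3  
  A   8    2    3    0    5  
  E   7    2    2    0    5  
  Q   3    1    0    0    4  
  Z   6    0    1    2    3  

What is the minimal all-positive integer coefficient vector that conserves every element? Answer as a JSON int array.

Coefficients: [3, 5, 3, 6, 1]

J: 3·7 = 21 | 5·0+3·2+6·2+1·3 = 21
A: 3·8 = 24 | 5·2+3·3+6·0+1·5 = 24
E: 3·7 = 21 | 5·2+3·2+6·0+1·5 = 21
Q: 3·3 = 9 | 5·1+3·0+6·0+1·4 = 9
Z: 3·6 = 18 | 5·0+3·1+6·2+1·3 = 18
gcd(3,5,3,6,1) = 1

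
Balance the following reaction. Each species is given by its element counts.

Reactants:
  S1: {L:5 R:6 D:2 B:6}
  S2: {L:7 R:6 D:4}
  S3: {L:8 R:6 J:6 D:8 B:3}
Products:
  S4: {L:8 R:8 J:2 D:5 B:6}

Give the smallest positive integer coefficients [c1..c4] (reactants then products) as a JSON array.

L: 5·5+1·7+2·8 = 48 | 6·8 = 48
R: 5·6+1·6+2·6 = 48 | 6·8 = 48
J: 5·0+1·0+2·6 = 12 | 6·2 = 12
D: 5·2+1·4+2·8 = 30 | 6·5 = 30
B: 5·6+1·0+2·3 = 36 | 6·6 = 36
gcd(5,1,2,6) = 1

Coefficients: [5, 1, 2, 6]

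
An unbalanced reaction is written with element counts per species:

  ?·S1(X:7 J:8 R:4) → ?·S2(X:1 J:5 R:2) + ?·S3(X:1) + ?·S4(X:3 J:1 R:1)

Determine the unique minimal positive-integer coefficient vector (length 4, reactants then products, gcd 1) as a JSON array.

X: 3·7 = 21 | 4·1+5·1+4·3 = 21
J: 3·8 = 24 | 4·5+5·0+4·1 = 24
R: 3·4 = 12 | 4·2+5·0+4·1 = 12
gcd(3,4,5,4) = 1

Coefficients: [3, 4, 5, 4]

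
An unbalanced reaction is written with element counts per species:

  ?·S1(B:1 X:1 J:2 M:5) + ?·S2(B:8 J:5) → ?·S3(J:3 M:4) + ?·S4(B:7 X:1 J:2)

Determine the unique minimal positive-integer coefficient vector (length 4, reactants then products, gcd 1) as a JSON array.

B: 4·1+3·8 = 28 | 5·0+4·7 = 28
X: 4·1+3·0 = 4 | 5·0+4·1 = 4
J: 4·2+3·5 = 23 | 5·3+4·2 = 23
M: 4·5+3·0 = 20 | 5·4+4·0 = 20
gcd(4,3,5,4) = 1

Coefficients: [4, 3, 5, 4]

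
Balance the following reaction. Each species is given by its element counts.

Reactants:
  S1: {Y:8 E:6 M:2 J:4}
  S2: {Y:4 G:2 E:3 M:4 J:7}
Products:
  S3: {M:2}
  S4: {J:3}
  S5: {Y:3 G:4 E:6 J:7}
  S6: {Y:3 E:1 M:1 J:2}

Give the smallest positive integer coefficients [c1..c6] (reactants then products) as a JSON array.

Coefficients: [1, 4, 6, 2, 2, 6]

Y: 1·8+4·4 = 24 | 6·0+2·0+2·3+6·3 = 24
G: 1·0+4·2 = 8 | 6·0+2·0+2·4+6·0 = 8
E: 1·6+4·3 = 18 | 6·0+2·0+2·6+6·1 = 18
M: 1·2+4·4 = 18 | 6·2+2·0+2·0+6·1 = 18
J: 1·4+4·7 = 32 | 6·0+2·3+2·7+6·2 = 32
gcd(1,4,6,2,2,6) = 1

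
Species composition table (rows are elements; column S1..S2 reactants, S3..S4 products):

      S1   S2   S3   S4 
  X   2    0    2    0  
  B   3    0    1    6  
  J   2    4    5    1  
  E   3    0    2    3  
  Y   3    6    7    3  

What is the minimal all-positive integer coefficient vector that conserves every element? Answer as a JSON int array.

Coefficients: [6, 5, 6, 2]

X: 6·2+5·0 = 12 | 6·2+2·0 = 12
B: 6·3+5·0 = 18 | 6·1+2·6 = 18
J: 6·2+5·4 = 32 | 6·5+2·1 = 32
E: 6·3+5·0 = 18 | 6·2+2·3 = 18
Y: 6·3+5·6 = 48 | 6·7+2·3 = 48
gcd(6,5,6,2) = 1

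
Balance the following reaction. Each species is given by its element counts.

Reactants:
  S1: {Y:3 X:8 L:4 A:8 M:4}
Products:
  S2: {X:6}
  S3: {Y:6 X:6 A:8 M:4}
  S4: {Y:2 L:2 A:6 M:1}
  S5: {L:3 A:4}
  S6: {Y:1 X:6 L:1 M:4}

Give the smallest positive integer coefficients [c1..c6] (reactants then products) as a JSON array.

Y: 6·3 = 18 | 3·0+1·6+4·2+4·0+4·1 = 18
X: 6·8 = 48 | 3·6+1·6+4·0+4·0+4·6 = 48
L: 6·4 = 24 | 3·0+1·0+4·2+4·3+4·1 = 24
A: 6·8 = 48 | 3·0+1·8+4·6+4·4+4·0 = 48
M: 6·4 = 24 | 3·0+1·4+4·1+4·0+4·4 = 24
gcd(6,3,1,4,4,4) = 1

Coefficients: [6, 3, 1, 4, 4, 4]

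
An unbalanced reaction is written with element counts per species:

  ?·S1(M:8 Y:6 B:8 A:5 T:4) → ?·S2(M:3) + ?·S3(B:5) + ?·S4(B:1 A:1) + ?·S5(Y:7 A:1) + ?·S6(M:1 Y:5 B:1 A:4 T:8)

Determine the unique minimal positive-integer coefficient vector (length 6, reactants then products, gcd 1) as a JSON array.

Coefficients: [2, 5, 2, 5, 1, 1]

M: 2·8 = 16 | 5·3+2·0+5·0+1·0+1·1 = 16
Y: 2·6 = 12 | 5·0+2·0+5·0+1·7+1·5 = 12
B: 2·8 = 16 | 5·0+2·5+5·1+1·0+1·1 = 16
A: 2·5 = 10 | 5·0+2·0+5·1+1·1+1·4 = 10
T: 2·4 = 8 | 5·0+2·0+5·0+1·0+1·8 = 8
gcd(2,5,2,5,1,1) = 1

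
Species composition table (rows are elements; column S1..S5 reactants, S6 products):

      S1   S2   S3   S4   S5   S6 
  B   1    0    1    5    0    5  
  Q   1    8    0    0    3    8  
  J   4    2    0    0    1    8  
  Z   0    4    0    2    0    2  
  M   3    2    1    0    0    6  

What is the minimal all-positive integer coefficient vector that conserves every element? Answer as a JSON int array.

B: 6·1+1·0+4·1+2·5+6·0 = 20 | 4·5 = 20
Q: 6·1+1·8+4·0+2·0+6·3 = 32 | 4·8 = 32
J: 6·4+1·2+4·0+2·0+6·1 = 32 | 4·8 = 32
Z: 6·0+1·4+4·0+2·2+6·0 = 8 | 4·2 = 8
M: 6·3+1·2+4·1+2·0+6·0 = 24 | 4·6 = 24
gcd(6,1,4,2,6,4) = 1

Coefficients: [6, 1, 4, 2, 6, 4]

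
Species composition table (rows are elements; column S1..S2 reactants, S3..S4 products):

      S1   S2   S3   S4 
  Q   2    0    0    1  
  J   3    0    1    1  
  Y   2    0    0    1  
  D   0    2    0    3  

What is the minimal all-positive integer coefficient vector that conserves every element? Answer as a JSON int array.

Q: 1·2+3·0 = 2 | 1·0+2·1 = 2
J: 1·3+3·0 = 3 | 1·1+2·1 = 3
Y: 1·2+3·0 = 2 | 1·0+2·1 = 2
D: 1·0+3·2 = 6 | 1·0+2·3 = 6
gcd(1,3,1,2) = 1

Coefficients: [1, 3, 1, 2]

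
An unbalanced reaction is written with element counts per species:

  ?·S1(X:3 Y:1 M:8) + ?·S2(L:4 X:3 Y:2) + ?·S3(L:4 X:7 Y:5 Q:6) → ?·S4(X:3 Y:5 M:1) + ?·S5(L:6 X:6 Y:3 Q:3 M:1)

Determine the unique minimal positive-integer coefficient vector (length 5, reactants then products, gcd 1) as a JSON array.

L: 1·0+6·4+3·4 = 36 | 2·0+6·6 = 36
X: 1·3+6·3+3·7 = 42 | 2·3+6·6 = 42
Y: 1·1+6·2+3·5 = 28 | 2·5+6·3 = 28
Q: 1·0+6·0+3·6 = 18 | 2·0+6·3 = 18
M: 1·8+6·0+3·0 = 8 | 2·1+6·1 = 8
gcd(1,6,3,2,6) = 1

Coefficients: [1, 6, 3, 2, 6]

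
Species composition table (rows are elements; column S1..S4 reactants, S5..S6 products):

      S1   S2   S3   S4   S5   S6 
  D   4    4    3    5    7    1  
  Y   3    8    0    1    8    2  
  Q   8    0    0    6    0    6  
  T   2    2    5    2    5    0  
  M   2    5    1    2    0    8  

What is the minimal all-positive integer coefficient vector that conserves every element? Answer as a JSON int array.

Coefficients: [3, 6, 2, 1, 6, 5]

D: 3·4+6·4+2·3+1·5 = 47 | 6·7+5·1 = 47
Y: 3·3+6·8+2·0+1·1 = 58 | 6·8+5·2 = 58
Q: 3·8+6·0+2·0+1·6 = 30 | 6·0+5·6 = 30
T: 3·2+6·2+2·5+1·2 = 30 | 6·5+5·0 = 30
M: 3·2+6·5+2·1+1·2 = 40 | 6·0+5·8 = 40
gcd(3,6,2,1,6,5) = 1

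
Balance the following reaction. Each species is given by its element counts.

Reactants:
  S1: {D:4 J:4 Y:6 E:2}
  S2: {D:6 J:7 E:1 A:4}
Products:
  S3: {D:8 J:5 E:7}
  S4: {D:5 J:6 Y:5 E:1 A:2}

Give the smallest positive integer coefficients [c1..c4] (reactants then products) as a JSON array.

Coefficients: [5, 3, 1, 6]

D: 5·4+3·6 = 38 | 1·8+6·5 = 38
J: 5·4+3·7 = 41 | 1·5+6·6 = 41
Y: 5·6+3·0 = 30 | 1·0+6·5 = 30
E: 5·2+3·1 = 13 | 1·7+6·1 = 13
A: 5·0+3·4 = 12 | 1·0+6·2 = 12
gcd(5,3,1,6) = 1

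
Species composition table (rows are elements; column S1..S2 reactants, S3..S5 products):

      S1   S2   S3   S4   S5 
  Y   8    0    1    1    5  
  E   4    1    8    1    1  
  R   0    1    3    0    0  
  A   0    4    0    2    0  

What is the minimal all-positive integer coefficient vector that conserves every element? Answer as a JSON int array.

Y: 4·8+3·0 = 32 | 1·1+6·1+5·5 = 32
E: 4·4+3·1 = 19 | 1·8+6·1+5·1 = 19
R: 4·0+3·1 = 3 | 1·3+6·0+5·0 = 3
A: 4·0+3·4 = 12 | 1·0+6·2+5·0 = 12
gcd(4,3,1,6,5) = 1

Coefficients: [4, 3, 1, 6, 5]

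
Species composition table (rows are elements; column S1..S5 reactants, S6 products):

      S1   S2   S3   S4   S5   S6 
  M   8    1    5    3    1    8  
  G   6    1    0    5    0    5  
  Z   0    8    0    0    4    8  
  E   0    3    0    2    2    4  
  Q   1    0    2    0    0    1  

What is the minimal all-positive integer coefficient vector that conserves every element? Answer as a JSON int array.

M: 3·8+2·1+1·5+1·3+6·1 = 40 | 5·8 = 40
G: 3·6+2·1+1·0+1·5+6·0 = 25 | 5·5 = 25
Z: 3·0+2·8+1·0+1·0+6·4 = 40 | 5·8 = 40
E: 3·0+2·3+1·0+1·2+6·2 = 20 | 5·4 = 20
Q: 3·1+2·0+1·2+1·0+6·0 = 5 | 5·1 = 5
gcd(3,2,1,1,6,5) = 1

Coefficients: [3, 2, 1, 1, 6, 5]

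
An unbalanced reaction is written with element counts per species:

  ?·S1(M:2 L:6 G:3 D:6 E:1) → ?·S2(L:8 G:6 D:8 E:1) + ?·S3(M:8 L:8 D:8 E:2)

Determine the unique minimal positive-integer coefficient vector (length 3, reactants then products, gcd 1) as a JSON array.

M: 4·2 = 8 | 2·0+1·8 = 8
L: 4·6 = 24 | 2·8+1·8 = 24
G: 4·3 = 12 | 2·6+1·0 = 12
D: 4·6 = 24 | 2·8+1·8 = 24
E: 4·1 = 4 | 2·1+1·2 = 4
gcd(4,2,1) = 1

Coefficients: [4, 2, 1]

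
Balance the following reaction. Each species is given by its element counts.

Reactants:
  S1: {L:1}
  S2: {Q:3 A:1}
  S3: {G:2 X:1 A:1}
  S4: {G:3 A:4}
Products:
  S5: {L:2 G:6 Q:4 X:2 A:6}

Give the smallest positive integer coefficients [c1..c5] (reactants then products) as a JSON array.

Coefficients: [6, 4, 6, 2, 3]

L: 6·1+4·0+6·0+2·0 = 6 | 3·2 = 6
G: 6·0+4·0+6·2+2·3 = 18 | 3·6 = 18
Q: 6·0+4·3+6·0+2·0 = 12 | 3·4 = 12
X: 6·0+4·0+6·1+2·0 = 6 | 3·2 = 6
A: 6·0+4·1+6·1+2·4 = 18 | 3·6 = 18
gcd(6,4,6,2,3) = 1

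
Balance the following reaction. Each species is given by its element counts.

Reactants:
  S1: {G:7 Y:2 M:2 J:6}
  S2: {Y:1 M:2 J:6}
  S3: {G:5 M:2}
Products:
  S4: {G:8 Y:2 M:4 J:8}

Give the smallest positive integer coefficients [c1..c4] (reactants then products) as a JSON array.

Coefficients: [2, 2, 2, 3]

G: 2·7+2·0+2·5 = 24 | 3·8 = 24
Y: 2·2+2·1+2·0 = 6 | 3·2 = 6
M: 2·2+2·2+2·2 = 12 | 3·4 = 12
J: 2·6+2·6+2·0 = 24 | 3·8 = 24
gcd(2,2,2,3) = 1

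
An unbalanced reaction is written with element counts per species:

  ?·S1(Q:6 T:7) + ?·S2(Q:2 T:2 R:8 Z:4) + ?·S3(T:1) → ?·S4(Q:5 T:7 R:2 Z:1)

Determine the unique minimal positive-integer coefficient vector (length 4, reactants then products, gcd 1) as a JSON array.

Coefficients: [3, 1, 5, 4]

Q: 3·6+1·2+5·0 = 20 | 4·5 = 20
T: 3·7+1·2+5·1 = 28 | 4·7 = 28
R: 3·0+1·8+5·0 = 8 | 4·2 = 8
Z: 3·0+1·4+5·0 = 4 | 4·1 = 4
gcd(3,1,5,4) = 1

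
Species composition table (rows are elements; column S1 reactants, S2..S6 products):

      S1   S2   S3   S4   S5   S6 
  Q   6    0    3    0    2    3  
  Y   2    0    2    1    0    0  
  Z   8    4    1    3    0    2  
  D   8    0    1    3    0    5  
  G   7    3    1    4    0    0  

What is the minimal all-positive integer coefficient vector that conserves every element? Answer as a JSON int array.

Coefficients: [5, 3, 2, 6, 6, 4]

Q: 5·6 = 30 | 3·0+2·3+6·0+6·2+4·3 = 30
Y: 5·2 = 10 | 3·0+2·2+6·1+6·0+4·0 = 10
Z: 5·8 = 40 | 3·4+2·1+6·3+6·0+4·2 = 40
D: 5·8 = 40 | 3·0+2·1+6·3+6·0+4·5 = 40
G: 5·7 = 35 | 3·3+2·1+6·4+6·0+4·0 = 35
gcd(5,3,2,6,6,4) = 1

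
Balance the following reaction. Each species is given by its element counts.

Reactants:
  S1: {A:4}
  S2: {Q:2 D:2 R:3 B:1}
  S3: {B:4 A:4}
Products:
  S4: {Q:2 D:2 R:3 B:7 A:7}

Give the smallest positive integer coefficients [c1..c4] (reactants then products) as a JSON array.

Q: 1·0+4·2+6·0 = 8 | 4·2 = 8
D: 1·0+4·2+6·0 = 8 | 4·2 = 8
R: 1·0+4·3+6·0 = 12 | 4·3 = 12
B: 1·0+4·1+6·4 = 28 | 4·7 = 28
A: 1·4+4·0+6·4 = 28 | 4·7 = 28
gcd(1,4,6,4) = 1

Coefficients: [1, 4, 6, 4]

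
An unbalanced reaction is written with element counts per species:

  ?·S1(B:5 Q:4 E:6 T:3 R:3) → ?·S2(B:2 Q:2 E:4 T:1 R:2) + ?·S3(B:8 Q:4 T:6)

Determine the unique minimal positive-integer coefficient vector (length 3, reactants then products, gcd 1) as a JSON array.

Coefficients: [4, 6, 1]

B: 4·5 = 20 | 6·2+1·8 = 20
Q: 4·4 = 16 | 6·2+1·4 = 16
E: 4·6 = 24 | 6·4+1·0 = 24
T: 4·3 = 12 | 6·1+1·6 = 12
R: 4·3 = 12 | 6·2+1·0 = 12
gcd(4,6,1) = 1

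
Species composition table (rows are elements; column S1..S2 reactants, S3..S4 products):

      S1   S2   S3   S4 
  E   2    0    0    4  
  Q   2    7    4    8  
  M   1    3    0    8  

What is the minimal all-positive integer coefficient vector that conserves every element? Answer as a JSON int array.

Coefficients: [4, 4, 5, 2]

E: 4·2+4·0 = 8 | 5·0+2·4 = 8
Q: 4·2+4·7 = 36 | 5·4+2·8 = 36
M: 4·1+4·3 = 16 | 5·0+2·8 = 16
gcd(4,4,5,2) = 1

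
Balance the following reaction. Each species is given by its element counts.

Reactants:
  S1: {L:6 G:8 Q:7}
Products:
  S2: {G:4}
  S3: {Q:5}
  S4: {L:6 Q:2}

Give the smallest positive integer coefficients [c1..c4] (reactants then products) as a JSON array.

L: 1·6 = 6 | 2·0+1·0+1·6 = 6
G: 1·8 = 8 | 2·4+1·0+1·0 = 8
Q: 1·7 = 7 | 2·0+1·5+1·2 = 7
gcd(1,2,1,1) = 1

Coefficients: [1, 2, 1, 1]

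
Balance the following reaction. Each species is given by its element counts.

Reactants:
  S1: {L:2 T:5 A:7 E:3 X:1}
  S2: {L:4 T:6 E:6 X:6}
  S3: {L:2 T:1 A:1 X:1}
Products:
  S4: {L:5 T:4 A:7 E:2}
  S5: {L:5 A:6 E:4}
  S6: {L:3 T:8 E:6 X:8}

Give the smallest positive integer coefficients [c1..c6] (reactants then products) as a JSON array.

Coefficients: [4, 5, 6, 4, 1, 5]

L: 4·2+5·4+6·2 = 40 | 4·5+1·5+5·3 = 40
T: 4·5+5·6+6·1 = 56 | 4·4+1·0+5·8 = 56
A: 4·7+5·0+6·1 = 34 | 4·7+1·6+5·0 = 34
E: 4·3+5·6+6·0 = 42 | 4·2+1·4+5·6 = 42
X: 4·1+5·6+6·1 = 40 | 4·0+1·0+5·8 = 40
gcd(4,5,6,4,1,5) = 1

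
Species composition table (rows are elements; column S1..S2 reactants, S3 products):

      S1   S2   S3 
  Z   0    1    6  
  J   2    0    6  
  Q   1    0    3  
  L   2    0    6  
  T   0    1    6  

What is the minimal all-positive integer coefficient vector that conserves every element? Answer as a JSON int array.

Z: 3·0+6·1 = 6 | 1·6 = 6
J: 3·2+6·0 = 6 | 1·6 = 6
Q: 3·1+6·0 = 3 | 1·3 = 3
L: 3·2+6·0 = 6 | 1·6 = 6
T: 3·0+6·1 = 6 | 1·6 = 6
gcd(3,6,1) = 1

Coefficients: [3, 6, 1]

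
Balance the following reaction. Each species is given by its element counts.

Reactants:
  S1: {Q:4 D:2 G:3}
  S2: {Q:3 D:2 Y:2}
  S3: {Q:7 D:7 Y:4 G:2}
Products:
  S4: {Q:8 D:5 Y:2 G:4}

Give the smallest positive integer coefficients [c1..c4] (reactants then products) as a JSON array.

Coefficients: [6, 3, 1, 5]

Q: 6·4+3·3+1·7 = 40 | 5·8 = 40
D: 6·2+3·2+1·7 = 25 | 5·5 = 25
Y: 6·0+3·2+1·4 = 10 | 5·2 = 10
G: 6·3+3·0+1·2 = 20 | 5·4 = 20
gcd(6,3,1,5) = 1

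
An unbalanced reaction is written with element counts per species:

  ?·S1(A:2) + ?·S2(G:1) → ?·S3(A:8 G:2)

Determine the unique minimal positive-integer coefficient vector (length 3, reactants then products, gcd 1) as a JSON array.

A: 4·2+2·0 = 8 | 1·8 = 8
G: 4·0+2·1 = 2 | 1·2 = 2
gcd(4,2,1) = 1

Coefficients: [4, 2, 1]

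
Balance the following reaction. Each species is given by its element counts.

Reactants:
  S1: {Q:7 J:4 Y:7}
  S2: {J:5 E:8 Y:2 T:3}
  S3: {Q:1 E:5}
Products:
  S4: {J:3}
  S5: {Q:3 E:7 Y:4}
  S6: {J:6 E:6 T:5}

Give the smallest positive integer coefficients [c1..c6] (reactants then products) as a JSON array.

Coefficients: [2, 5, 4, 5, 6, 3]

Q: 2·7+5·0+4·1 = 18 | 5·0+6·3+3·0 = 18
J: 2·4+5·5+4·0 = 33 | 5·3+6·0+3·6 = 33
E: 2·0+5·8+4·5 = 60 | 5·0+6·7+3·6 = 60
Y: 2·7+5·2+4·0 = 24 | 5·0+6·4+3·0 = 24
T: 2·0+5·3+4·0 = 15 | 5·0+6·0+3·5 = 15
gcd(2,5,4,5,6,3) = 1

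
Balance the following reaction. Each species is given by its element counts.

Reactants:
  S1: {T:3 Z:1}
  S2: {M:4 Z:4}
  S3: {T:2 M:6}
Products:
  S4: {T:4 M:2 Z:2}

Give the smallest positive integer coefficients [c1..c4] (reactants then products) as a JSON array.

T: 6·3+1·0+1·2 = 20 | 5·4 = 20
M: 6·0+1·4+1·6 = 10 | 5·2 = 10
Z: 6·1+1·4+1·0 = 10 | 5·2 = 10
gcd(6,1,1,5) = 1

Coefficients: [6, 1, 1, 5]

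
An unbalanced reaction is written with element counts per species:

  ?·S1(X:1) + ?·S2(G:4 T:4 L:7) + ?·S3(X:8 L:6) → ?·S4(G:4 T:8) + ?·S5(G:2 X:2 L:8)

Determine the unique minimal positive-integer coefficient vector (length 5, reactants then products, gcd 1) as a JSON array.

Coefficients: [4, 6, 1, 3, 6]

G: 4·0+6·4+1·0 = 24 | 3·4+6·2 = 24
T: 4·0+6·4+1·0 = 24 | 3·8+6·0 = 24
X: 4·1+6·0+1·8 = 12 | 3·0+6·2 = 12
L: 4·0+6·7+1·6 = 48 | 3·0+6·8 = 48
gcd(4,6,1,3,6) = 1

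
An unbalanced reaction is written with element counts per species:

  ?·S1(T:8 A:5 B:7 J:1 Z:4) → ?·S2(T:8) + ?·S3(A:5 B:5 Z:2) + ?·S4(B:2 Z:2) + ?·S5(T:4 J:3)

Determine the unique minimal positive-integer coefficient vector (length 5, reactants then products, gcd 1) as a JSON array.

Coefficients: [6, 5, 6, 6, 2]

T: 6·8 = 48 | 5·8+6·0+6·0+2·4 = 48
A: 6·5 = 30 | 5·0+6·5+6·0+2·0 = 30
B: 6·7 = 42 | 5·0+6·5+6·2+2·0 = 42
J: 6·1 = 6 | 5·0+6·0+6·0+2·3 = 6
Z: 6·4 = 24 | 5·0+6·2+6·2+2·0 = 24
gcd(6,5,6,6,2) = 1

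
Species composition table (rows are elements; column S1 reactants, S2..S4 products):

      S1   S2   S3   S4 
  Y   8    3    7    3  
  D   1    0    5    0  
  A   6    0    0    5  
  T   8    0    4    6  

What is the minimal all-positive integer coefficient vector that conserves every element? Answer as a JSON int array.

Y: 5·8 = 40 | 5·3+1·7+6·3 = 40
D: 5·1 = 5 | 5·0+1·5+6·0 = 5
A: 5·6 = 30 | 5·0+1·0+6·5 = 30
T: 5·8 = 40 | 5·0+1·4+6·6 = 40
gcd(5,5,1,6) = 1

Coefficients: [5, 5, 1, 6]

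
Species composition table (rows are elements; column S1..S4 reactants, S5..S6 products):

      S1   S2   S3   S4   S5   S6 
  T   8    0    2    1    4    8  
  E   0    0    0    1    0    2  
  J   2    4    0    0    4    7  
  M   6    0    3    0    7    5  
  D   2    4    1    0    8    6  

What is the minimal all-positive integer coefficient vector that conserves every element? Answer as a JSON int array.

T: 1·8+5·0+6·2+4·1 = 24 | 2·4+2·8 = 24
E: 1·0+5·0+6·0+4·1 = 4 | 2·0+2·2 = 4
J: 1·2+5·4+6·0+4·0 = 22 | 2·4+2·7 = 22
M: 1·6+5·0+6·3+4·0 = 24 | 2·7+2·5 = 24
D: 1·2+5·4+6·1+4·0 = 28 | 2·8+2·6 = 28
gcd(1,5,6,4,2,2) = 1

Coefficients: [1, 5, 6, 4, 2, 2]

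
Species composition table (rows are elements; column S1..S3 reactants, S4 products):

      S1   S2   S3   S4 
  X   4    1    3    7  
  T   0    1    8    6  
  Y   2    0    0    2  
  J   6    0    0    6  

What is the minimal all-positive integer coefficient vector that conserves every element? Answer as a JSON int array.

Coefficients: [5, 6, 3, 5]

X: 5·4+6·1+3·3 = 35 | 5·7 = 35
T: 5·0+6·1+3·8 = 30 | 5·6 = 30
Y: 5·2+6·0+3·0 = 10 | 5·2 = 10
J: 5·6+6·0+3·0 = 30 | 5·6 = 30
gcd(5,6,3,5) = 1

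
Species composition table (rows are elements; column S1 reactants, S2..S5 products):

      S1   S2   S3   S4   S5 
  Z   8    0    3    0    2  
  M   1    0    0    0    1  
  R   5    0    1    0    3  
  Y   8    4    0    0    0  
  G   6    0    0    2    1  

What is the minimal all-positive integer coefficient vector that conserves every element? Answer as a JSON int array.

Z: 2·8 = 16 | 4·0+4·3+5·0+2·2 = 16
M: 2·1 = 2 | 4·0+4·0+5·0+2·1 = 2
R: 2·5 = 10 | 4·0+4·1+5·0+2·3 = 10
Y: 2·8 = 16 | 4·4+4·0+5·0+2·0 = 16
G: 2·6 = 12 | 4·0+4·0+5·2+2·1 = 12
gcd(2,4,4,5,2) = 1

Coefficients: [2, 4, 4, 5, 2]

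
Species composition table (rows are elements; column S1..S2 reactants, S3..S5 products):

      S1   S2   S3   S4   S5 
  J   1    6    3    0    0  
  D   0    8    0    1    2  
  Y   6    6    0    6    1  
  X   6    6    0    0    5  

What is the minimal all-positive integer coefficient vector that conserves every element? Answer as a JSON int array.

J: 3·1+2·6 = 15 | 5·3+4·0+6·0 = 15
D: 3·0+2·8 = 16 | 5·0+4·1+6·2 = 16
Y: 3·6+2·6 = 30 | 5·0+4·6+6·1 = 30
X: 3·6+2·6 = 30 | 5·0+4·0+6·5 = 30
gcd(3,2,5,4,6) = 1

Coefficients: [3, 2, 5, 4, 6]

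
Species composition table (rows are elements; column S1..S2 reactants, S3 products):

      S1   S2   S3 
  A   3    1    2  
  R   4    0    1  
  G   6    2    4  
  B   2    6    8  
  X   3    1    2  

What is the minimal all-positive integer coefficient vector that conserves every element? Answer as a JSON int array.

Coefficients: [1, 5, 4]

A: 1·3+5·1 = 8 | 4·2 = 8
R: 1·4+5·0 = 4 | 4·1 = 4
G: 1·6+5·2 = 16 | 4·4 = 16
B: 1·2+5·6 = 32 | 4·8 = 32
X: 1·3+5·1 = 8 | 4·2 = 8
gcd(1,5,4) = 1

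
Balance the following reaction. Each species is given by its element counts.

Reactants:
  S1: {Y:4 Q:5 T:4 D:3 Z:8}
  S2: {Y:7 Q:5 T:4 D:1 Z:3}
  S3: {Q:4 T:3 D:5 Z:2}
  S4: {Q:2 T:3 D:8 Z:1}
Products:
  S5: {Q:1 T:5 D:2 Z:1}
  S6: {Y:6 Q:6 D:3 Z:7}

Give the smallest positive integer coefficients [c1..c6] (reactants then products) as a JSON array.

Y: 4·4+2·7+1·0+1·0 = 30 | 6·0+5·6 = 30
Q: 4·5+2·5+1·4+1·2 = 36 | 6·1+5·6 = 36
T: 4·4+2·4+1·3+1·3 = 30 | 6·5+5·0 = 30
D: 4·3+2·1+1·5+1·8 = 27 | 6·2+5·3 = 27
Z: 4·8+2·3+1·2+1·1 = 41 | 6·1+5·7 = 41
gcd(4,2,1,1,6,5) = 1

Coefficients: [4, 2, 1, 1, 6, 5]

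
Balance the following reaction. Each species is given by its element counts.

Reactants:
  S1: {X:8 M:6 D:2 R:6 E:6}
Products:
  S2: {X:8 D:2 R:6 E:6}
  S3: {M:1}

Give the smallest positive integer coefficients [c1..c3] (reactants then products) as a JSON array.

Coefficients: [1, 1, 6]

X: 1·8 = 8 | 1·8+6·0 = 8
M: 1·6 = 6 | 1·0+6·1 = 6
D: 1·2 = 2 | 1·2+6·0 = 2
R: 1·6 = 6 | 1·6+6·0 = 6
E: 1·6 = 6 | 1·6+6·0 = 6
gcd(1,1,6) = 1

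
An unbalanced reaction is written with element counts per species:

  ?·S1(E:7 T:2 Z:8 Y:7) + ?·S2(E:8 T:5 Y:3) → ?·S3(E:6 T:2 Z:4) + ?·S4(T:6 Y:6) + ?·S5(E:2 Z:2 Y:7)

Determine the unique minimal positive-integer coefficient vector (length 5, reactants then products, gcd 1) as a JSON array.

E: 4·7+2·8 = 44 | 6·6+1·0+4·2 = 44
T: 4·2+2·5 = 18 | 6·2+1·6+4·0 = 18
Z: 4·8+2·0 = 32 | 6·4+1·0+4·2 = 32
Y: 4·7+2·3 = 34 | 6·0+1·6+4·7 = 34
gcd(4,2,6,1,4) = 1

Coefficients: [4, 2, 6, 1, 4]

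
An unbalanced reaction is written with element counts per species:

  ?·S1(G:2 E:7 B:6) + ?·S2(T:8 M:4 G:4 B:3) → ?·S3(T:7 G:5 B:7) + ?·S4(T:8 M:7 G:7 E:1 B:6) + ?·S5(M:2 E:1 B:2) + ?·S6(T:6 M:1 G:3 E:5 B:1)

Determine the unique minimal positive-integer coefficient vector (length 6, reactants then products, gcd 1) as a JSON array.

Coefficients: [3, 5, 2, 1, 5, 3]

T: 3·0+5·8 = 40 | 2·7+1·8+5·0+3·6 = 40
M: 3·0+5·4 = 20 | 2·0+1·7+5·2+3·1 = 20
G: 3·2+5·4 = 26 | 2·5+1·7+5·0+3·3 = 26
E: 3·7+5·0 = 21 | 2·0+1·1+5·1+3·5 = 21
B: 3·6+5·3 = 33 | 2·7+1·6+5·2+3·1 = 33
gcd(3,5,2,1,5,3) = 1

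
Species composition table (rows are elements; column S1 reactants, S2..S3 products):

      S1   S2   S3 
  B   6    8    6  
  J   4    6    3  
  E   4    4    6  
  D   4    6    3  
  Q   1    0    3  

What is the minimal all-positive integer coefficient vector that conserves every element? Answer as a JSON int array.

B: 6·6 = 36 | 3·8+2·6 = 36
J: 6·4 = 24 | 3·6+2·3 = 24
E: 6·4 = 24 | 3·4+2·6 = 24
D: 6·4 = 24 | 3·6+2·3 = 24
Q: 6·1 = 6 | 3·0+2·3 = 6
gcd(6,3,2) = 1

Coefficients: [6, 3, 2]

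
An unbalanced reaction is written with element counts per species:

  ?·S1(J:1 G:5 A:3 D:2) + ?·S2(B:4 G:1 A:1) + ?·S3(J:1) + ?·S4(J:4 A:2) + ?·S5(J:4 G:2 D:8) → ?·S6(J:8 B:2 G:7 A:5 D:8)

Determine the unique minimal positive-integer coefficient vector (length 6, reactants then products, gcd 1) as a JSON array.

J: 4·1+2·0+4·1+3·4+3·4 = 32 | 4·8 = 32
B: 4·0+2·4+4·0+3·0+3·0 = 8 | 4·2 = 8
G: 4·5+2·1+4·0+3·0+3·2 = 28 | 4·7 = 28
A: 4·3+2·1+4·0+3·2+3·0 = 20 | 4·5 = 20
D: 4·2+2·0+4·0+3·0+3·8 = 32 | 4·8 = 32
gcd(4,2,4,3,3,4) = 1

Coefficients: [4, 2, 4, 3, 3, 4]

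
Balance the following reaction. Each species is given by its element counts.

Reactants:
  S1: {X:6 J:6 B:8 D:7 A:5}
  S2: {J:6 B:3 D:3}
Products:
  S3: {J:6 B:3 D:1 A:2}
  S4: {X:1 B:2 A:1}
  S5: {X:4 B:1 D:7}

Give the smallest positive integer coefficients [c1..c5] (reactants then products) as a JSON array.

Coefficients: [2, 1, 3, 4, 2]

X: 2·6+1·0 = 12 | 3·0+4·1+2·4 = 12
J: 2·6+1·6 = 18 | 3·6+4·0+2·0 = 18
B: 2·8+1·3 = 19 | 3·3+4·2+2·1 = 19
D: 2·7+1·3 = 17 | 3·1+4·0+2·7 = 17
A: 2·5+1·0 = 10 | 3·2+4·1+2·0 = 10
gcd(2,1,3,4,2) = 1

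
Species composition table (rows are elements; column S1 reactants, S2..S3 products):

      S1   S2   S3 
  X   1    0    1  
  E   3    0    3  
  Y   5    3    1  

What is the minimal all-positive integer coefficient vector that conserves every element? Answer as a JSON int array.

Coefficients: [3, 4, 3]

X: 3·1 = 3 | 4·0+3·1 = 3
E: 3·3 = 9 | 4·0+3·3 = 9
Y: 3·5 = 15 | 4·3+3·1 = 15
gcd(3,4,3) = 1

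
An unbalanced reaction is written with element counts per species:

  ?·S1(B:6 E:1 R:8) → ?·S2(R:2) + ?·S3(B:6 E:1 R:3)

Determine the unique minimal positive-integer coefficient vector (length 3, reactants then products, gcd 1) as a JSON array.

Coefficients: [2, 5, 2]

B: 2·6 = 12 | 5·0+2·6 = 12
E: 2·1 = 2 | 5·0+2·1 = 2
R: 2·8 = 16 | 5·2+2·3 = 16
gcd(2,5,2) = 1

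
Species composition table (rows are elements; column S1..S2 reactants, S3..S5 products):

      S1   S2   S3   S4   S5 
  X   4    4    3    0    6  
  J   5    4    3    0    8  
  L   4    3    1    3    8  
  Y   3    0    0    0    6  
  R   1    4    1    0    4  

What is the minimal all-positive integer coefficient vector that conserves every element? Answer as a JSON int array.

Coefficients: [6, 3, 6, 1, 3]

X: 6·4+3·4 = 36 | 6·3+1·0+3·6 = 36
J: 6·5+3·4 = 42 | 6·3+1·0+3·8 = 42
L: 6·4+3·3 = 33 | 6·1+1·3+3·8 = 33
Y: 6·3+3·0 = 18 | 6·0+1·0+3·6 = 18
R: 6·1+3·4 = 18 | 6·1+1·0+3·4 = 18
gcd(6,3,6,1,3) = 1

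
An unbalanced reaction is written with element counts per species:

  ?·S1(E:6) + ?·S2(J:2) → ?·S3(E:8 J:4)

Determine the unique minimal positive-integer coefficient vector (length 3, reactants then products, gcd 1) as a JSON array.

Coefficients: [4, 6, 3]

E: 4·6+6·0 = 24 | 3·8 = 24
J: 4·0+6·2 = 12 | 3·4 = 12
gcd(4,6,3) = 1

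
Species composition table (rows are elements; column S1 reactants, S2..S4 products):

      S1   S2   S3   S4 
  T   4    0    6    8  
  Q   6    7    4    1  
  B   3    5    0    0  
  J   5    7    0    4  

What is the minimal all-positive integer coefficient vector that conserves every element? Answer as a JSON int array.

Coefficients: [5, 3, 2, 1]

T: 5·4 = 20 | 3·0+2·6+1·8 = 20
Q: 5·6 = 30 | 3·7+2·4+1·1 = 30
B: 5·3 = 15 | 3·5+2·0+1·0 = 15
J: 5·5 = 25 | 3·7+2·0+1·4 = 25
gcd(5,3,2,1) = 1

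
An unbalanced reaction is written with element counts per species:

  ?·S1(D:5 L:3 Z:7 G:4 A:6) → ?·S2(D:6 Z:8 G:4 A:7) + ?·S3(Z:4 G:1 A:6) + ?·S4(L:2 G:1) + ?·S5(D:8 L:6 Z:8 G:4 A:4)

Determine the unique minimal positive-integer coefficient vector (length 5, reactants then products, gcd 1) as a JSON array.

Coefficients: [4, 2, 1, 3, 1]

D: 4·5 = 20 | 2·6+1·0+3·0+1·8 = 20
L: 4·3 = 12 | 2·0+1·0+3·2+1·6 = 12
Z: 4·7 = 28 | 2·8+1·4+3·0+1·8 = 28
G: 4·4 = 16 | 2·4+1·1+3·1+1·4 = 16
A: 4·6 = 24 | 2·7+1·6+3·0+1·4 = 24
gcd(4,2,1,3,1) = 1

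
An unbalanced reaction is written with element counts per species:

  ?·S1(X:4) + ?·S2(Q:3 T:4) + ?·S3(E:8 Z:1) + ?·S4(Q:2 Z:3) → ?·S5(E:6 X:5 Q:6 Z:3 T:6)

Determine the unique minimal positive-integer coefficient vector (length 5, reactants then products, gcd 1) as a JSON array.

E: 5·0+6·0+3·8+3·0 = 24 | 4·6 = 24
X: 5·4+6·0+3·0+3·0 = 20 | 4·5 = 20
Q: 5·0+6·3+3·0+3·2 = 24 | 4·6 = 24
Z: 5·0+6·0+3·1+3·3 = 12 | 4·3 = 12
T: 5·0+6·4+3·0+3·0 = 24 | 4·6 = 24
gcd(5,6,3,3,4) = 1

Coefficients: [5, 6, 3, 3, 4]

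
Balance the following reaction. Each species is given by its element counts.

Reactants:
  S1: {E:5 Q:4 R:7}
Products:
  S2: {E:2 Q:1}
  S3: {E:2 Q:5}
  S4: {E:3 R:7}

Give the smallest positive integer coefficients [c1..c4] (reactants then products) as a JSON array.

E: 4·5 = 20 | 1·2+3·2+4·3 = 20
Q: 4·4 = 16 | 1·1+3·5+4·0 = 16
R: 4·7 = 28 | 1·0+3·0+4·7 = 28
gcd(4,1,3,4) = 1

Coefficients: [4, 1, 3, 4]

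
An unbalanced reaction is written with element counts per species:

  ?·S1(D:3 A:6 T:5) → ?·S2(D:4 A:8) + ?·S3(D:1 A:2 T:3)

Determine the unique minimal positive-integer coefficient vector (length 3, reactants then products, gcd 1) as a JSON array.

D: 3·3 = 9 | 1·4+5·1 = 9
A: 3·6 = 18 | 1·8+5·2 = 18
T: 3·5 = 15 | 1·0+5·3 = 15
gcd(3,1,5) = 1

Coefficients: [3, 1, 5]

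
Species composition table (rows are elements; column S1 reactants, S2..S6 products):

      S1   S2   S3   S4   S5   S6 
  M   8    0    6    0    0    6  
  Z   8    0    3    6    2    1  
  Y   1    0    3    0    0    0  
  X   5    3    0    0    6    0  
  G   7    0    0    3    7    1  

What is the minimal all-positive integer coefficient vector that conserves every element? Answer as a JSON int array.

Coefficients: [6, 4, 2, 5, 3, 6]

M: 6·8 = 48 | 4·0+2·6+5·0+3·0+6·6 = 48
Z: 6·8 = 48 | 4·0+2·3+5·6+3·2+6·1 = 48
Y: 6·1 = 6 | 4·0+2·3+5·0+3·0+6·0 = 6
X: 6·5 = 30 | 4·3+2·0+5·0+3·6+6·0 = 30
G: 6·7 = 42 | 4·0+2·0+5·3+3·7+6·1 = 42
gcd(6,4,2,5,3,6) = 1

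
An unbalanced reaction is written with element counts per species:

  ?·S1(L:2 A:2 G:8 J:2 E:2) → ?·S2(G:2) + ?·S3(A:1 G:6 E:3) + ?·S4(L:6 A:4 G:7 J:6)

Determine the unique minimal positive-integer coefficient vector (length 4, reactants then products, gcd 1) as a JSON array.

L: 6·2 = 12 | 5·0+4·0+2·6 = 12
A: 6·2 = 12 | 5·0+4·1+2·4 = 12
G: 6·8 = 48 | 5·2+4·6+2·7 = 48
J: 6·2 = 12 | 5·0+4·0+2·6 = 12
E: 6·2 = 12 | 5·0+4·3+2·0 = 12
gcd(6,5,4,2) = 1

Coefficients: [6, 5, 4, 2]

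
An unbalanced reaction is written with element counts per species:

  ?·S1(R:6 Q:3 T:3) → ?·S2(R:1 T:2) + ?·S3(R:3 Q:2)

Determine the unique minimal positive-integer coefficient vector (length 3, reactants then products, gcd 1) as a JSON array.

Coefficients: [2, 3, 3]

R: 2·6 = 12 | 3·1+3·3 = 12
Q: 2·3 = 6 | 3·0+3·2 = 6
T: 2·3 = 6 | 3·2+3·0 = 6
gcd(2,3,3) = 1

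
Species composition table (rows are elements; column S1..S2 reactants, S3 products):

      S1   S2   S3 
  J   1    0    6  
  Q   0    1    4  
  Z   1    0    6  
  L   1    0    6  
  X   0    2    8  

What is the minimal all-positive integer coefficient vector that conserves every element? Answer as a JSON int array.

Coefficients: [6, 4, 1]

J: 6·1+4·0 = 6 | 1·6 = 6
Q: 6·0+4·1 = 4 | 1·4 = 4
Z: 6·1+4·0 = 6 | 1·6 = 6
L: 6·1+4·0 = 6 | 1·6 = 6
X: 6·0+4·2 = 8 | 1·8 = 8
gcd(6,4,1) = 1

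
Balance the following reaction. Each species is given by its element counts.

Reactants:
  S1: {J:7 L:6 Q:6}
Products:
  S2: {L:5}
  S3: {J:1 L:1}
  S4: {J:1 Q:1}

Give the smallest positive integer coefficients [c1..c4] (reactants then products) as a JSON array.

Coefficients: [1, 1, 1, 6]

J: 1·7 = 7 | 1·0+1·1+6·1 = 7
L: 1·6 = 6 | 1·5+1·1+6·0 = 6
Q: 1·6 = 6 | 1·0+1·0+6·1 = 6
gcd(1,1,1,6) = 1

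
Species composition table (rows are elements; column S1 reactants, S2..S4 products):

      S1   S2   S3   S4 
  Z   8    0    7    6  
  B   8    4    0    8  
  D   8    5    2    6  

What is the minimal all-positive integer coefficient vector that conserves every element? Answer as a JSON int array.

Coefficients: [4, 2, 2, 3]

Z: 4·8 = 32 | 2·0+2·7+3·6 = 32
B: 4·8 = 32 | 2·4+2·0+3·8 = 32
D: 4·8 = 32 | 2·5+2·2+3·6 = 32
gcd(4,2,2,3) = 1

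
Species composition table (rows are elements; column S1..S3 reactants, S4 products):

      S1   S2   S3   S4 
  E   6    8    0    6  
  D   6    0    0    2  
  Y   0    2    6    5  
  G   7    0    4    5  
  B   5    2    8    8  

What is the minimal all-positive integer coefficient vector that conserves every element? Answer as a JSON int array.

Coefficients: [2, 3, 4, 6]

E: 2·6+3·8+4·0 = 36 | 6·6 = 36
D: 2·6+3·0+4·0 = 12 | 6·2 = 12
Y: 2·0+3·2+4·6 = 30 | 6·5 = 30
G: 2·7+3·0+4·4 = 30 | 6·5 = 30
B: 2·5+3·2+4·8 = 48 | 6·8 = 48
gcd(2,3,4,6) = 1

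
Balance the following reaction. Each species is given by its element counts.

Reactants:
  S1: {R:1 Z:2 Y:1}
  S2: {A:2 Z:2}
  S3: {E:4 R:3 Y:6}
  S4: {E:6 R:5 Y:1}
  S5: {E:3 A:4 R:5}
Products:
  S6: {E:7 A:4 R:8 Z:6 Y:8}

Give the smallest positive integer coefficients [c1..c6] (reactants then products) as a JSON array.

E: 5·0+4·0+3·4+1·6+1·3 = 21 | 3·7 = 21
A: 5·0+4·2+3·0+1·0+1·4 = 12 | 3·4 = 12
R: 5·1+4·0+3·3+1·5+1·5 = 24 | 3·8 = 24
Z: 5·2+4·2+3·0+1·0+1·0 = 18 | 3·6 = 18
Y: 5·1+4·0+3·6+1·1+1·0 = 24 | 3·8 = 24
gcd(5,4,3,1,1,3) = 1

Coefficients: [5, 4, 3, 1, 1, 3]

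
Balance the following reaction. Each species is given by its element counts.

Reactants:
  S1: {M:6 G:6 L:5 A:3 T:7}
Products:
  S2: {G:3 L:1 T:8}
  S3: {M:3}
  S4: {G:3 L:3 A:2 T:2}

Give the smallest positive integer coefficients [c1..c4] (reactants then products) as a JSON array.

M: 2·6 = 12 | 1·0+4·3+3·0 = 12
G: 2·6 = 12 | 1·3+4·0+3·3 = 12
L: 2·5 = 10 | 1·1+4·0+3·3 = 10
A: 2·3 = 6 | 1·0+4·0+3·2 = 6
T: 2·7 = 14 | 1·8+4·0+3·2 = 14
gcd(2,1,4,3) = 1

Coefficients: [2, 1, 4, 3]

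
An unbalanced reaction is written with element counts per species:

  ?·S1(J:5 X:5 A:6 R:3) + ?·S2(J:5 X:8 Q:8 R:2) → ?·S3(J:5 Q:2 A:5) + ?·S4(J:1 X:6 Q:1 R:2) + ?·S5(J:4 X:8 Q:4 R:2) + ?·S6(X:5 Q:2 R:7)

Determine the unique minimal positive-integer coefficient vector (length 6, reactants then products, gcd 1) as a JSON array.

Coefficients: [5, 3, 6, 6, 1, 1]

J: 5·5+3·5 = 40 | 6·5+6·1+1·4+1·0 = 40
X: 5·5+3·8 = 49 | 6·0+6·6+1·8+1·5 = 49
Q: 5·0+3·8 = 24 | 6·2+6·1+1·4+1·2 = 24
A: 5·6+3·0 = 30 | 6·5+6·0+1·0+1·0 = 30
R: 5·3+3·2 = 21 | 6·0+6·2+1·2+1·7 = 21
gcd(5,3,6,6,1,1) = 1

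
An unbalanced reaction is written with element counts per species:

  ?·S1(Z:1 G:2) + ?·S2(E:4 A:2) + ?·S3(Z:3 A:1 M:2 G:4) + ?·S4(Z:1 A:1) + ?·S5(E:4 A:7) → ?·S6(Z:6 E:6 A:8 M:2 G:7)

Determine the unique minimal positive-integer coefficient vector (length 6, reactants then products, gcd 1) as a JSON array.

Coefficients: [3, 2, 2, 3, 1, 2]

Z: 3·1+2·0+2·3+3·1+1·0 = 12 | 2·6 = 12
E: 3·0+2·4+2·0+3·0+1·4 = 12 | 2·6 = 12
A: 3·0+2·2+2·1+3·1+1·7 = 16 | 2·8 = 16
M: 3·0+2·0+2·2+3·0+1·0 = 4 | 2·2 = 4
G: 3·2+2·0+2·4+3·0+1·0 = 14 | 2·7 = 14
gcd(3,2,2,3,1,2) = 1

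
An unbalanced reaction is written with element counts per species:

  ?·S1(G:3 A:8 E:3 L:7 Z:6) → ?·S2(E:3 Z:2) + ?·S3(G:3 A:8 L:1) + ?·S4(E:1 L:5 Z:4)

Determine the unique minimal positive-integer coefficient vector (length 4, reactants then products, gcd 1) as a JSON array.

Coefficients: [5, 3, 5, 6]

G: 5·3 = 15 | 3·0+5·3+6·0 = 15
A: 5·8 = 40 | 3·0+5·8+6·0 = 40
E: 5·3 = 15 | 3·3+5·0+6·1 = 15
L: 5·7 = 35 | 3·0+5·1+6·5 = 35
Z: 5·6 = 30 | 3·2+5·0+6·4 = 30
gcd(5,3,5,6) = 1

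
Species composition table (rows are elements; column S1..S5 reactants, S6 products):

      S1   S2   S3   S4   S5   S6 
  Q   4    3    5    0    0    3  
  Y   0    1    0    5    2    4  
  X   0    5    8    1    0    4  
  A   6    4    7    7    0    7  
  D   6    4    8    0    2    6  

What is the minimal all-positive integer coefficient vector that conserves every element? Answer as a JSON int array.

Coefficients: [1, 2, 1, 2, 4, 5]

Q: 1·4+2·3+1·5+2·0+4·0 = 15 | 5·3 = 15
Y: 1·0+2·1+1·0+2·5+4·2 = 20 | 5·4 = 20
X: 1·0+2·5+1·8+2·1+4·0 = 20 | 5·4 = 20
A: 1·6+2·4+1·7+2·7+4·0 = 35 | 5·7 = 35
D: 1·6+2·4+1·8+2·0+4·2 = 30 | 5·6 = 30
gcd(1,2,1,2,4,5) = 1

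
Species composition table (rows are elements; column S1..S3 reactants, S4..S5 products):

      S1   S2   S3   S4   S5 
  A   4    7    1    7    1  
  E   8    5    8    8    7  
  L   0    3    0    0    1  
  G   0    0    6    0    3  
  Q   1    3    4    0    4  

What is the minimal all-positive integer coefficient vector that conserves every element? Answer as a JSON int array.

A: 6·4+2·7+3·1 = 41 | 5·7+6·1 = 41
E: 6·8+2·5+3·8 = 82 | 5·8+6·7 = 82
L: 6·0+2·3+3·0 = 6 | 5·0+6·1 = 6
G: 6·0+2·0+3·6 = 18 | 5·0+6·3 = 18
Q: 6·1+2·3+3·4 = 24 | 5·0+6·4 = 24
gcd(6,2,3,5,6) = 1

Coefficients: [6, 2, 3, 5, 6]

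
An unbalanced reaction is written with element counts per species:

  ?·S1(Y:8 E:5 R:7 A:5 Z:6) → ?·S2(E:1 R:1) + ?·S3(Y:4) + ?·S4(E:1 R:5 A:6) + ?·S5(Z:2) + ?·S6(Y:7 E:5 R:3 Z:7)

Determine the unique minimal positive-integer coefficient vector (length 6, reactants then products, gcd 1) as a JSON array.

Y: 6·8 = 48 | 5·0+5·4+5·0+4·0+4·7 = 48
E: 6·5 = 30 | 5·1+5·0+5·1+4·0+4·5 = 30
R: 6·7 = 42 | 5·1+5·0+5·5+4·0+4·3 = 42
A: 6·5 = 30 | 5·0+5·0+5·6+4·0+4·0 = 30
Z: 6·6 = 36 | 5·0+5·0+5·0+4·2+4·7 = 36
gcd(6,5,5,5,4,4) = 1

Coefficients: [6, 5, 5, 5, 4, 4]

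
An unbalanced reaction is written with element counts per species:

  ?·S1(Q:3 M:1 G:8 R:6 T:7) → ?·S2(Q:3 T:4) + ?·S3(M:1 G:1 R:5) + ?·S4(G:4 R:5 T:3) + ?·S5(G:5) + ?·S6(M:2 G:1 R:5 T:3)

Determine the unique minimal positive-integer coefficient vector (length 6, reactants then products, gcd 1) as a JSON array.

Coefficients: [5, 5, 1, 3, 5, 2]

Q: 5·3 = 15 | 5·3+1·0+3·0+5·0+2·0 = 15
M: 5·1 = 5 | 5·0+1·1+3·0+5·0+2·2 = 5
G: 5·8 = 40 | 5·0+1·1+3·4+5·5+2·1 = 40
R: 5·6 = 30 | 5·0+1·5+3·5+5·0+2·5 = 30
T: 5·7 = 35 | 5·4+1·0+3·3+5·0+2·3 = 35
gcd(5,5,1,3,5,2) = 1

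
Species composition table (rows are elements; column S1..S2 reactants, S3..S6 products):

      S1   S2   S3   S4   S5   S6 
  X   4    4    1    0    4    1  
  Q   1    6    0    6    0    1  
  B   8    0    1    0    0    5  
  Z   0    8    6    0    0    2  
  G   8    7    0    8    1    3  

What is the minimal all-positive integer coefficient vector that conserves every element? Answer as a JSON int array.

X: 2·4+5·4 = 28 | 6·1+5·0+5·4+2·1 = 28
Q: 2·1+5·6 = 32 | 6·0+5·6+5·0+2·1 = 32
B: 2·8+5·0 = 16 | 6·1+5·0+5·0+2·5 = 16
Z: 2·0+5·8 = 40 | 6·6+5·0+5·0+2·2 = 40
G: 2·8+5·7 = 51 | 6·0+5·8+5·1+2·3 = 51
gcd(2,5,6,5,5,2) = 1

Coefficients: [2, 5, 6, 5, 5, 2]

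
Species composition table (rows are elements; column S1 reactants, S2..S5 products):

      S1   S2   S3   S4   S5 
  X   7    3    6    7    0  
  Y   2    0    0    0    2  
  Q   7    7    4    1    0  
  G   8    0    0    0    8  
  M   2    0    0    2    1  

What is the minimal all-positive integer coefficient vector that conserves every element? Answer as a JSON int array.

X: 6·7 = 42 | 5·3+1·6+3·7+6·0 = 42
Y: 6·2 = 12 | 5·0+1·0+3·0+6·2 = 12
Q: 6·7 = 42 | 5·7+1·4+3·1+6·0 = 42
G: 6·8 = 48 | 5·0+1·0+3·0+6·8 = 48
M: 6·2 = 12 | 5·0+1·0+3·2+6·1 = 12
gcd(6,5,1,3,6) = 1

Coefficients: [6, 5, 1, 3, 6]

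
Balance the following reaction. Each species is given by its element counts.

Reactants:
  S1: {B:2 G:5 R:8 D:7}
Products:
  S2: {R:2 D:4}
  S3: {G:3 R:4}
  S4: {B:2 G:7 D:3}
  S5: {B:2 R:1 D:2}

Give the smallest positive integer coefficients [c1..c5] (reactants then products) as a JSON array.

B: 5·2 = 10 | 6·0+6·0+1·2+4·2 = 10
G: 5·5 = 25 | 6·0+6·3+1·7+4·0 = 25
R: 5·8 = 40 | 6·2+6·4+1·0+4·1 = 40
D: 5·7 = 35 | 6·4+6·0+1·3+4·2 = 35
gcd(5,6,6,1,4) = 1

Coefficients: [5, 6, 6, 1, 4]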